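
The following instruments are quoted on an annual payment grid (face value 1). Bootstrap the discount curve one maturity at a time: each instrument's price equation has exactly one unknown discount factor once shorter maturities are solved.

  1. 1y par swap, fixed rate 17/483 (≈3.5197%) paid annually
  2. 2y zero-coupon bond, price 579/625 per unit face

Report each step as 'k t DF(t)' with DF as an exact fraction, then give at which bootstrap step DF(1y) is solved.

step 1 [1y] swap r/1=17/483: DF=(1 − 17/483·(0))/(1+17/483) = 483/500 ≈ 0.966000
step 2 [2y] zero: DF = P = 579/625 ≈ 0.926400

1 1 483/500
2 2 579/625
DF(1y) is solved at step 1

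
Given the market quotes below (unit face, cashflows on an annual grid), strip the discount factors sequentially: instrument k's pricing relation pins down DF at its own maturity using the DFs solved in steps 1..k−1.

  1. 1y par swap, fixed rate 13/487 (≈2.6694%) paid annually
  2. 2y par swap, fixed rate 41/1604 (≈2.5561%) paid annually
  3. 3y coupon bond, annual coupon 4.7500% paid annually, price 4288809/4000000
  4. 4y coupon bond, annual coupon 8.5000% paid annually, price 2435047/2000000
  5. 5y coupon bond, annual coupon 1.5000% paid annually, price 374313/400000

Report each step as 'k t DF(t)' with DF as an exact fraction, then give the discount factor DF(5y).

step 1 [1y] swap r/1=13/487: DF=(1 − 13/487·(0))/(1+13/487) = 487/500 ≈ 0.974000
step 2 [2y] swap r/1=41/1604: DF=(1 − 41/1604·(0.974000))/(1+41/1604) = 2377/2500 ≈ 0.950800
step 3 [3y] bond c/1=19/400: DF=(4288809/4000000 − 19/400·(0.974000+0.950800))/(1+19/400) = 9363/10000 ≈ 0.936300
step 4 [4y] bond c/1=17/200: DF=(2435047/2000000 − 17/200·(0.974000+0.950800+0.936300))/(1+17/200) = 449/500 ≈ 0.898000
step 5 [5y] bond c/1=3/200: DF=(374313/400000 − 3/200·(0.974000+0.950800+0.936300+0.898000))/(1+3/200) = 1083/1250 ≈ 0.866400

1 1 487/500
2 2 2377/2500
3 3 9363/10000
4 4 449/500
5 5 1083/1250
DF(5y) = 1083/1250 ≈ 0.866400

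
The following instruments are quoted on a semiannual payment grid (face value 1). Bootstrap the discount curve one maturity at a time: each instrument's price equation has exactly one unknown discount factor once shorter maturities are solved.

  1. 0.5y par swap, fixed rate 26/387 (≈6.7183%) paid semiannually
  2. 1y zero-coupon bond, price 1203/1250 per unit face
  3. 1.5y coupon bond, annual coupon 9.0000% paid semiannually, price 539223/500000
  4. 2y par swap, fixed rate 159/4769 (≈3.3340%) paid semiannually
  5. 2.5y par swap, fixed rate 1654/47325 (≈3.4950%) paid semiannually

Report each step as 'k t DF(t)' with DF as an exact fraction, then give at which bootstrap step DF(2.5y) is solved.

1 1/2 387/400
2 1 1203/1250
3 3/2 9489/10000
4 2 2341/2500
5 5/2 9173/10000
DF(2.5y) is solved at step 5

step 1 [0.5y] swap r/2=13/387: DF=(1 − 13/387·(0))/(1+13/387) = 387/400 ≈ 0.967500
step 2 [1y] zero: DF = P = 1203/1250 ≈ 0.962400
step 3 [1.5y] bond c/2=9/200: DF=(539223/500000 − 9/200·(0.967500+0.962400))/(1+9/200) = 9489/10000 ≈ 0.948900
step 4 [2y] swap r/2=159/9538: DF=(1 − 159/9538·(0.967500+0.962400+0.948900))/(1+159/9538) = 2341/2500 ≈ 0.936400
step 5 [2.5y] swap r/2=827/47325: DF=(1 − 827/47325·(0.967500+0.962400+0.948900+0.936400))/(1+827/47325) = 9173/10000 ≈ 0.917300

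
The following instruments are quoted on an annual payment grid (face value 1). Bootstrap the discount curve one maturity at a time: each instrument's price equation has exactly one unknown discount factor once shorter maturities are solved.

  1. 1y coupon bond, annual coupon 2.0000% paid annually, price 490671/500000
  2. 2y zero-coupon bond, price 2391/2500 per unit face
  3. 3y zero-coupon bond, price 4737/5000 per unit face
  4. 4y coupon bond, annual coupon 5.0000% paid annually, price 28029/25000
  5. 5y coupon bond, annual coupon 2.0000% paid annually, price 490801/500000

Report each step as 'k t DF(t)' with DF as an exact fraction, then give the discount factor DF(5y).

1 1 9621/10000
2 2 2391/2500
3 3 4737/5000
4 4 9313/10000
5 5 8879/10000
DF(5y) = 8879/10000 ≈ 0.887900

step 1 [1y] bond c/1=1/50: DF=(490671/500000 − 1/50·(0))/(1+1/50) = 9621/10000 ≈ 0.962100
step 2 [2y] zero: DF = P = 2391/2500 ≈ 0.956400
step 3 [3y] zero: DF = P = 4737/5000 ≈ 0.947400
step 4 [4y] bond c/1=1/20: DF=(28029/25000 − 1/20·(0.962100+0.956400+0.947400))/(1+1/20) = 9313/10000 ≈ 0.931300
step 5 [5y] bond c/1=1/50: DF=(490801/500000 − 1/50·(0.962100+0.956400+0.947400+0.931300))/(1+1/50) = 8879/10000 ≈ 0.887900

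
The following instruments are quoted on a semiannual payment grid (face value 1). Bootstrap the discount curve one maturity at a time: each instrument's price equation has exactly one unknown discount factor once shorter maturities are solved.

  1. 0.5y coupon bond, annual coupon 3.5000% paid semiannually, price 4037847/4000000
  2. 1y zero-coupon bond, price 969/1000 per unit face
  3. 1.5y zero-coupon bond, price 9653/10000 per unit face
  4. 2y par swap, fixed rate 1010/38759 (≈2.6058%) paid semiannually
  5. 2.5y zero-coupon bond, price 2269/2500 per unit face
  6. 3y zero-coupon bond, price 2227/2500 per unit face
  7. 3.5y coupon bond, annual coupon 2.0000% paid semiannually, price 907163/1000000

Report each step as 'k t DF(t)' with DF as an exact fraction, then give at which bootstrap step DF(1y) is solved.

1 1/2 9921/10000
2 1 969/1000
3 3/2 9653/10000
4 2 1899/2000
5 5/2 2269/2500
6 3 2227/2500
7 7/2 421/500
DF(1y) is solved at step 2

step 1 [0.5y] bond c/2=7/400: DF=(4037847/4000000 − 7/400·(0))/(1+7/400) = 9921/10000 ≈ 0.992100
step 2 [1y] zero: DF = P = 969/1000 ≈ 0.969000
step 3 [1.5y] zero: DF = P = 9653/10000 ≈ 0.965300
step 4 [2y] swap r/2=505/38759: DF=(1 − 505/38759·(0.992100+0.969000+0.965300))/(1+505/38759) = 1899/2000 ≈ 0.949500
step 5 [2.5y] zero: DF = P = 2269/2500 ≈ 0.907600
step 6 [3y] zero: DF = P = 2227/2500 ≈ 0.890800
step 7 [3.5y] bond c/2=1/100: DF=(907163/1000000 − 1/100·(0.992100+0.969000+0.965300+0.949500+0.907600+0.890800))/(1+1/100) = 421/500 ≈ 0.842000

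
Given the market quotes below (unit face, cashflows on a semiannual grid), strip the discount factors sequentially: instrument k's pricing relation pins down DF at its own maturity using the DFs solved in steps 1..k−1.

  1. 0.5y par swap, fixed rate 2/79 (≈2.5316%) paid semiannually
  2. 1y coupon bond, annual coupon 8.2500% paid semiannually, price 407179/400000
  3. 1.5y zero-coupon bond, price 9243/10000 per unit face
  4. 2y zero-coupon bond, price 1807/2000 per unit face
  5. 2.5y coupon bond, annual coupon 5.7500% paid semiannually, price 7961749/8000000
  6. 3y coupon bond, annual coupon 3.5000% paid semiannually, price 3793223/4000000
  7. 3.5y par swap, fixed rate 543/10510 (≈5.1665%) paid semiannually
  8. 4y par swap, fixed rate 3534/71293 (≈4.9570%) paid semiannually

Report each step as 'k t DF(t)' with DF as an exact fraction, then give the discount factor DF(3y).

step 1 [0.5y] swap r/2=1/79: DF=(1 − 1/79·(0))/(1+1/79) = 79/80 ≈ 0.987500
step 2 [1y] bond c/2=33/800: DF=(407179/400000 − 33/800·(0.987500))/(1+33/800) = 1877/2000 ≈ 0.938500
step 3 [1.5y] zero: DF = P = 9243/10000 ≈ 0.924300
step 4 [2y] zero: DF = P = 1807/2000 ≈ 0.903500
step 5 [2.5y] bond c/2=23/800: DF=(7961749/8000000 − 23/800·(0.987500+0.938500+0.924300+0.903500))/(1+23/800) = 69/80 ≈ 0.862500
step 6 [3y] bond c/2=7/400: DF=(3793223/4000000 − 7/400·(0.987500+0.938500+0.924300+0.903500+0.862500))/(1+7/400) = 4263/5000 ≈ 0.852600
step 7 [3.5y] swap r/2=543/21020: DF=(1 − 543/21020·(0.987500+0.938500+0.924300+0.903500+0.862500+0.852600))/(1+543/21020) = 8371/10000 ≈ 0.837100
step 8 [4y] swap r/2=1767/71293: DF=(1 − 1767/71293·(0.987500+0.938500+0.924300+0.903500+0.862500+0.852600+0.837100))/(1+1767/71293) = 8233/10000 ≈ 0.823300

1 1/2 79/80
2 1 1877/2000
3 3/2 9243/10000
4 2 1807/2000
5 5/2 69/80
6 3 4263/5000
7 7/2 8371/10000
8 4 8233/10000
DF(3y) = 4263/5000 ≈ 0.852600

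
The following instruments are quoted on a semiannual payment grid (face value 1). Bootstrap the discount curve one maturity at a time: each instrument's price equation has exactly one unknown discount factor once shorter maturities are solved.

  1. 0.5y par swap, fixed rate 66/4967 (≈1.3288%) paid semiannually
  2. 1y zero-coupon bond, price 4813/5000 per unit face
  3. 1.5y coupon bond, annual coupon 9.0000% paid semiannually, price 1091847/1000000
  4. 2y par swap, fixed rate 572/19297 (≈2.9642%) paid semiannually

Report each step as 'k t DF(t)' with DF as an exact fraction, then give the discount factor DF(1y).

step 1 [0.5y] swap r/2=33/4967: DF=(1 − 33/4967·(0))/(1+33/4967) = 4967/5000 ≈ 0.993400
step 2 [1y] zero: DF = P = 4813/5000 ≈ 0.962600
step 3 [1.5y] bond c/2=9/200: DF=(1091847/1000000 − 9/200·(0.993400+0.962600))/(1+9/200) = 4803/5000 ≈ 0.960600
step 4 [2y] swap r/2=286/19297: DF=(1 − 286/19297·(0.993400+0.962600+0.960600))/(1+286/19297) = 2357/2500 ≈ 0.942800

1 1/2 4967/5000
2 1 4813/5000
3 3/2 4803/5000
4 2 2357/2500
DF(1y) = 4813/5000 ≈ 0.962600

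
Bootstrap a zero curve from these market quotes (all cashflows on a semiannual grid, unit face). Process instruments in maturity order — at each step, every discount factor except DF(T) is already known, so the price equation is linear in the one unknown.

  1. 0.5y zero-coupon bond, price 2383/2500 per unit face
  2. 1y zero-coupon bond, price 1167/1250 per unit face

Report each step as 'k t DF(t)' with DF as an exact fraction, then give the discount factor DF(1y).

step 1 [0.5y] zero: DF = P = 2383/2500 ≈ 0.953200
step 2 [1y] zero: DF = P = 1167/1250 ≈ 0.933600

1 1/2 2383/2500
2 1 1167/1250
DF(1y) = 1167/1250 ≈ 0.933600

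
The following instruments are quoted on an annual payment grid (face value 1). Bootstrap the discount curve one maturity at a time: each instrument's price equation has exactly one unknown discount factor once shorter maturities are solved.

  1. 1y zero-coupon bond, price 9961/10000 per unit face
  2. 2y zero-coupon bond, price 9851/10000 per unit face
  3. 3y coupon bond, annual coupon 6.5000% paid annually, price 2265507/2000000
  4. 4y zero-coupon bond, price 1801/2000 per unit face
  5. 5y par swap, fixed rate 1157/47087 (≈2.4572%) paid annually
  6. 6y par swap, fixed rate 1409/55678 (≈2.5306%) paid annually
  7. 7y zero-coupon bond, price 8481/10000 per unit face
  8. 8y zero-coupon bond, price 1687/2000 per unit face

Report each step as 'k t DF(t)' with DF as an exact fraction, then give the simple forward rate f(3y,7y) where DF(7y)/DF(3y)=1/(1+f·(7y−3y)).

step 1 [1y] zero: DF = P = 9961/10000 ≈ 0.996100
step 2 [2y] zero: DF = P = 9851/10000 ≈ 0.985100
step 3 [3y] bond c/1=13/200: DF=(2265507/2000000 − 13/200·(0.996100+0.985100))/(1+13/200) = 9427/10000 ≈ 0.942700
step 4 [4y] zero: DF = P = 1801/2000 ≈ 0.900500
step 5 [5y] swap r/1=1157/47087: DF=(1 − 1157/47087·(0.996100+0.985100+0.942700+0.900500))/(1+1157/47087) = 8843/10000 ≈ 0.884300
step 6 [6y] swap r/1=1409/55678: DF=(1 − 1409/55678·(0.996100+0.985100+0.942700+0.900500+0.884300))/(1+1409/55678) = 8591/10000 ≈ 0.859100
step 7 [7y] zero: DF = P = 8481/10000 ≈ 0.848100
step 8 [8y] zero: DF = P = 1687/2000 ≈ 0.843500

1 1 9961/10000
2 2 9851/10000
3 3 9427/10000
4 4 1801/2000
5 5 8843/10000
6 6 8591/10000
7 7 8481/10000
8 8 1687/2000
f(3y,7y) = ((9427/10000)/(8481/10000) − 1)/(4) = 43/1542 ≈ 2.7886%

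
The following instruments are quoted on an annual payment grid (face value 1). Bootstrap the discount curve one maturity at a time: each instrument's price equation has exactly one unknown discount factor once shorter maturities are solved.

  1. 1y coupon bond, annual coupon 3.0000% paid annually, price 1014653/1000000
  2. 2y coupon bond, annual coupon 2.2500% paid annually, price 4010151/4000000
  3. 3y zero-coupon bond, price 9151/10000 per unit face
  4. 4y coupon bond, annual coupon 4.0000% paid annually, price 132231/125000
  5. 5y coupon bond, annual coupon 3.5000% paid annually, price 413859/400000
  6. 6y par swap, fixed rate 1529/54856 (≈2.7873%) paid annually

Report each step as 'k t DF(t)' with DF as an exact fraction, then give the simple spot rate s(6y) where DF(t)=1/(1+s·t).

step 1 [1y] bond c/1=3/100: DF=(1014653/1000000 − 3/100·(0))/(1+3/100) = 9851/10000 ≈ 0.985100
step 2 [2y] bond c/1=9/400: DF=(4010151/4000000 − 9/400·(0.985100))/(1+9/400) = 2397/2500 ≈ 0.958800
step 3 [3y] zero: DF = P = 9151/10000 ≈ 0.915100
step 4 [4y] bond c/1=1/25: DF=(132231/125000 − 1/25·(0.985100+0.958800+0.915100))/(1+1/25) = 567/625 ≈ 0.907200
step 5 [5y] bond c/1=7/200: DF=(413859/400000 − 7/200·(0.985100+0.958800+0.915100+0.907200))/(1+7/200) = 8723/10000 ≈ 0.872300
step 6 [6y] swap r/1=1529/54856: DF=(1 − 1529/54856·(0.985100+0.958800+0.915100+0.907200+0.872300))/(1+1529/54856) = 8471/10000 ≈ 0.847100

1 1 9851/10000
2 2 2397/2500
3 3 9151/10000
4 4 567/625
5 5 8723/10000
6 6 8471/10000
s(6y) = (1/(8471/10000) − 1)/(6) = 1529/50826 ≈ 3.0083%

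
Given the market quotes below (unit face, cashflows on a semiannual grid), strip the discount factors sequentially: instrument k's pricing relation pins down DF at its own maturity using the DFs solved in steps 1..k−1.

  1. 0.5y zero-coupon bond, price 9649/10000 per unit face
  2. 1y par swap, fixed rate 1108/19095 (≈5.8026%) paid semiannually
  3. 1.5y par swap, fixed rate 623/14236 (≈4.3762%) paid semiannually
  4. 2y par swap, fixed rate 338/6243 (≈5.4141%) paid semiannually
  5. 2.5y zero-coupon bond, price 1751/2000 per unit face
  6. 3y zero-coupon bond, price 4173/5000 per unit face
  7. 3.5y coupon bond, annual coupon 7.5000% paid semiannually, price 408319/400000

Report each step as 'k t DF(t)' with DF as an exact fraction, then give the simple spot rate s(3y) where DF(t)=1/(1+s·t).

step 1 [0.5y] zero: DF = P = 9649/10000 ≈ 0.964900
step 2 [1y] swap r/2=554/19095: DF=(1 − 554/19095·(0.964900))/(1+554/19095) = 4723/5000 ≈ 0.944600
step 3 [1.5y] swap r/2=623/28472: DF=(1 − 623/28472·(0.964900+0.944600))/(1+623/28472) = 9377/10000 ≈ 0.937700
step 4 [2y] swap r/2=169/6243: DF=(1 − 169/6243·(0.964900+0.944600+0.937700))/(1+169/6243) = 4493/5000 ≈ 0.898600
step 5 [2.5y] zero: DF = P = 1751/2000 ≈ 0.875500
step 6 [3y] zero: DF = P = 4173/5000 ≈ 0.834600
step 7 [3.5y] bond c/2=3/80: DF=(408319/400000 − 3/80·(0.964900+0.944600+0.937700+0.898600+0.875500+0.834600))/(1+3/80) = 7867/10000 ≈ 0.786700

1 1/2 9649/10000
2 1 4723/5000
3 3/2 9377/10000
4 2 4493/5000
5 5/2 1751/2000
6 3 4173/5000
7 7/2 7867/10000
s(3y) = (1/(4173/5000) − 1)/(3) = 827/12519 ≈ 6.6060%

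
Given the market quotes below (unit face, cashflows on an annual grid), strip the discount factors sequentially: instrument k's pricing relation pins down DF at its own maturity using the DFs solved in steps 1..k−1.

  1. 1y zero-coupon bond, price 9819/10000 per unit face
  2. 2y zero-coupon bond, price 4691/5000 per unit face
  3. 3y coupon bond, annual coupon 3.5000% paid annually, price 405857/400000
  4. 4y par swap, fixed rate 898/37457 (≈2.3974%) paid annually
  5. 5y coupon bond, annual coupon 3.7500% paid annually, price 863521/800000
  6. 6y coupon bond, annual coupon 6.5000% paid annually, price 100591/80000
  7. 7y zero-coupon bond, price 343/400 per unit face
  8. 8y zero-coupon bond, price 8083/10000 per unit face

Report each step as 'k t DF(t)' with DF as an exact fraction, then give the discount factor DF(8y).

step 1 [1y] zero: DF = P = 9819/10000 ≈ 0.981900
step 2 [2y] zero: DF = P = 4691/5000 ≈ 0.938200
step 3 [3y] bond c/1=7/200: DF=(405857/400000 − 7/200·(0.981900+0.938200))/(1+7/200) = 4577/5000 ≈ 0.915400
step 4 [4y] swap r/1=898/37457: DF=(1 − 898/37457·(0.981900+0.938200+0.915400))/(1+898/37457) = 4551/5000 ≈ 0.910200
step 5 [5y] bond c/1=3/80: DF=(863521/800000 − 3/80·(0.981900+0.938200+0.915400+0.910200))/(1+3/80) = 181/200 ≈ 0.905000
step 6 [6y] bond c/1=13/200: DF=(100591/80000 − 13/200·(0.981900+0.938200+0.915400+0.910200+0.905000))/(1+13/200) = 1121/1250 ≈ 0.896800
step 7 [7y] zero: DF = P = 343/400 ≈ 0.857500
step 8 [8y] zero: DF = P = 8083/10000 ≈ 0.808300

1 1 9819/10000
2 2 4691/5000
3 3 4577/5000
4 4 4551/5000
5 5 181/200
6 6 1121/1250
7 7 343/400
8 8 8083/10000
DF(8y) = 8083/10000 ≈ 0.808300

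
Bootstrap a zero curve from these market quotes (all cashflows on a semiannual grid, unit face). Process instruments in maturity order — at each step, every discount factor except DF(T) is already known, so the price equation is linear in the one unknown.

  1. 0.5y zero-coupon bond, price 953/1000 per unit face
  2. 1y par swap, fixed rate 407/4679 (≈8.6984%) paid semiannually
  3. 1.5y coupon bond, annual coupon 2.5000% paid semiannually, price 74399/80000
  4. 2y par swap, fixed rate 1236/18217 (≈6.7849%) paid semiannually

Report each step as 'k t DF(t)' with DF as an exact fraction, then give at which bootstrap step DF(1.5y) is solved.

1 1/2 953/1000
2 1 4593/5000
3 3/2 4477/5000
4 2 2191/2500
DF(1.5y) is solved at step 3

step 1 [0.5y] zero: DF = P = 953/1000 ≈ 0.953000
step 2 [1y] swap r/2=407/9358: DF=(1 − 407/9358·(0.953000))/(1+407/9358) = 4593/5000 ≈ 0.918600
step 3 [1.5y] bond c/2=1/80: DF=(74399/80000 − 1/80·(0.953000+0.918600))/(1+1/80) = 4477/5000 ≈ 0.895400
step 4 [2y] swap r/2=618/18217: DF=(1 − 618/18217·(0.953000+0.918600+0.895400))/(1+618/18217) = 2191/2500 ≈ 0.876400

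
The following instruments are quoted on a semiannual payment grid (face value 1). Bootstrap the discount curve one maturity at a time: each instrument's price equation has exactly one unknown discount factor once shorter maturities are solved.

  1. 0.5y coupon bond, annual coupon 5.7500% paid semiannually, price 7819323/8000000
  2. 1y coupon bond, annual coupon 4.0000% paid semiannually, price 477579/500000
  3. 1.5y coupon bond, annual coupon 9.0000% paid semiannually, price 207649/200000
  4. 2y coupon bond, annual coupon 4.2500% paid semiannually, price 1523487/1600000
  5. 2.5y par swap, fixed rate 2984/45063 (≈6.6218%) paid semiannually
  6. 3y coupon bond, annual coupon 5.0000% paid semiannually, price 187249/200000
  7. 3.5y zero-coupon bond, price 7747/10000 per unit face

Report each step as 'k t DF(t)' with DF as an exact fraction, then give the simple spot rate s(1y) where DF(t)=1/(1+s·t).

1 1/2 9501/10000
2 1 4589/5000
3 3/2 9131/10000
4 2 1749/2000
5 5/2 2127/2500
6 3 1607/2000
7 7/2 7747/10000
s(1y) = (1/(4589/5000) − 1)/(1) = 411/4589 ≈ 8.9562%

step 1 [0.5y] bond c/2=23/800: DF=(7819323/8000000 − 23/800·(0))/(1+23/800) = 9501/10000 ≈ 0.950100
step 2 [1y] bond c/2=1/50: DF=(477579/500000 − 1/50·(0.950100))/(1+1/50) = 4589/5000 ≈ 0.917800
step 3 [1.5y] bond c/2=9/200: DF=(207649/200000 − 9/200·(0.950100+0.917800))/(1+9/200) = 9131/10000 ≈ 0.913100
step 4 [2y] bond c/2=17/800: DF=(1523487/1600000 − 17/800·(0.950100+0.917800+0.913100))/(1+17/800) = 1749/2000 ≈ 0.874500
step 5 [2.5y] swap r/2=1492/45063: DF=(1 − 1492/45063·(0.950100+0.917800+0.913100+0.874500))/(1+1492/45063) = 2127/2500 ≈ 0.850800
step 6 [3y] bond c/2=1/40: DF=(187249/200000 − 1/40·(0.950100+0.917800+0.913100+0.874500+0.850800))/(1+1/40) = 1607/2000 ≈ 0.803500
step 7 [3.5y] zero: DF = P = 7747/10000 ≈ 0.774700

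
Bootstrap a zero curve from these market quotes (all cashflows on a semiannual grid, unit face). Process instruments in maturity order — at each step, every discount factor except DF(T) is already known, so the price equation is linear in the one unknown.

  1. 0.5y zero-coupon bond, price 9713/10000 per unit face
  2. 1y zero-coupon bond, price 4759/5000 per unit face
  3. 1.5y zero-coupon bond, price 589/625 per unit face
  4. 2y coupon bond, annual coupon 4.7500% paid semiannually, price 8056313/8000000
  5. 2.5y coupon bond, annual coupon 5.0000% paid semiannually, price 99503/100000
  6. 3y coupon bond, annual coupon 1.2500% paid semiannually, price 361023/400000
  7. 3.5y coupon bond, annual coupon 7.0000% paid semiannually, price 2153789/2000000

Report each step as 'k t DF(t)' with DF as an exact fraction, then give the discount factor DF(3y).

step 1 [0.5y] zero: DF = P = 9713/10000 ≈ 0.971300
step 2 [1y] zero: DF = P = 4759/5000 ≈ 0.951800
step 3 [1.5y] zero: DF = P = 589/625 ≈ 0.942400
step 4 [2y] bond c/2=19/800: DF=(8056313/8000000 − 19/800·(0.971300+0.951800+0.942400))/(1+19/800) = 2293/2500 ≈ 0.917200
step 5 [2.5y] bond c/2=1/40: DF=(99503/100000 − 1/40·(0.971300+0.951800+0.942400+0.917200))/(1+1/40) = 1757/2000 ≈ 0.878500
step 6 [3y] bond c/2=1/160: DF=(361023/400000 − 1/160·(0.971300+0.951800+0.942400+0.917200+0.878500))/(1+1/160) = 217/250 ≈ 0.868000
step 7 [3.5y] bond c/2=7/200: DF=(2153789/2000000 − 7/200·(0.971300+0.951800+0.942400+0.917200+0.878500+0.868000))/(1+7/200) = 1707/2000 ≈ 0.853500

1 1/2 9713/10000
2 1 4759/5000
3 3/2 589/625
4 2 2293/2500
5 5/2 1757/2000
6 3 217/250
7 7/2 1707/2000
DF(3y) = 217/250 ≈ 0.868000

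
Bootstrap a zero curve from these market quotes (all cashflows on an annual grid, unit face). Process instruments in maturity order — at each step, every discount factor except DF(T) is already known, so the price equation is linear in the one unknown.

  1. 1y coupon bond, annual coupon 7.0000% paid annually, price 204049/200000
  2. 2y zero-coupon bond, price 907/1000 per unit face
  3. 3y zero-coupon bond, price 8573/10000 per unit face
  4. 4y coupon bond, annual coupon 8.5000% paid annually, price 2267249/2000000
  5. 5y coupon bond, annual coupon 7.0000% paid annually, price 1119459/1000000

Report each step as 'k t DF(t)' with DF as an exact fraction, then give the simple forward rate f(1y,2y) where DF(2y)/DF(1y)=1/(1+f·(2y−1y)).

step 1 [1y] bond c/1=7/100: DF=(204049/200000 − 7/100·(0))/(1+7/100) = 1907/2000 ≈ 0.953500
step 2 [2y] zero: DF = P = 907/1000 ≈ 0.907000
step 3 [3y] zero: DF = P = 8573/10000 ≈ 0.857300
step 4 [4y] bond c/1=17/200: DF=(2267249/2000000 − 17/200·(0.953500+0.907000+0.857300))/(1+17/200) = 8319/10000 ≈ 0.831900
step 5 [5y] bond c/1=7/100: DF=(1119459/1000000 − 7/100·(0.953500+0.907000+0.857300+0.831900))/(1+7/100) = 407/500 ≈ 0.814000

1 1 1907/2000
2 2 907/1000
3 3 8573/10000
4 4 8319/10000
5 5 407/500
f(1y,2y) = ((1907/2000)/(907/1000) − 1)/(1) = 93/1814 ≈ 5.1268%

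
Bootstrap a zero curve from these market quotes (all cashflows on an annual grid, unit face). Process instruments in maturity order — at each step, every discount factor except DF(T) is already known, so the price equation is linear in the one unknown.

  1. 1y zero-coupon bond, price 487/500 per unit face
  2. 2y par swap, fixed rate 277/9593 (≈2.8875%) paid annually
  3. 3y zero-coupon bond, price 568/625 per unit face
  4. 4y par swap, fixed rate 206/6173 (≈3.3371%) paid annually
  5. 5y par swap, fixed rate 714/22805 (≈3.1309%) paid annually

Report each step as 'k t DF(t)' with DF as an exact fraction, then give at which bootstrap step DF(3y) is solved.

1 1 487/500
2 2 4723/5000
3 3 568/625
4 4 2191/2500
5 5 2143/2500
DF(3y) is solved at step 3

step 1 [1y] zero: DF = P = 487/500 ≈ 0.974000
step 2 [2y] swap r/1=277/9593: DF=(1 − 277/9593·(0.974000))/(1+277/9593) = 4723/5000 ≈ 0.944600
step 3 [3y] zero: DF = P = 568/625 ≈ 0.908800
step 4 [4y] swap r/1=206/6173: DF=(1 − 206/6173·(0.974000+0.944600+0.908800))/(1+206/6173) = 2191/2500 ≈ 0.876400
step 5 [5y] swap r/1=714/22805: DF=(1 − 714/22805·(0.974000+0.944600+0.908800+0.876400))/(1+714/22805) = 2143/2500 ≈ 0.857200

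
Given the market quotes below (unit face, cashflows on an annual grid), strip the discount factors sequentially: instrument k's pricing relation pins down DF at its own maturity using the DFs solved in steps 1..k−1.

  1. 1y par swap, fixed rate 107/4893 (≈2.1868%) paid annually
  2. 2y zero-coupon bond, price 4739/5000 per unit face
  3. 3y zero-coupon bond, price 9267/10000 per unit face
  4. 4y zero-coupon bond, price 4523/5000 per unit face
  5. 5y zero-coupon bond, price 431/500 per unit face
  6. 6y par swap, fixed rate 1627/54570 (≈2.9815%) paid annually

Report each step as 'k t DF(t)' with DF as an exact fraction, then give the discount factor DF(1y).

1 1 4893/5000
2 2 4739/5000
3 3 9267/10000
4 4 4523/5000
5 5 431/500
6 6 8373/10000
DF(1y) = 4893/5000 ≈ 0.978600

step 1 [1y] swap r/1=107/4893: DF=(1 − 107/4893·(0))/(1+107/4893) = 4893/5000 ≈ 0.978600
step 2 [2y] zero: DF = P = 4739/5000 ≈ 0.947800
step 3 [3y] zero: DF = P = 9267/10000 ≈ 0.926700
step 4 [4y] zero: DF = P = 4523/5000 ≈ 0.904600
step 5 [5y] zero: DF = P = 431/500 ≈ 0.862000
step 6 [6y] swap r/1=1627/54570: DF=(1 − 1627/54570·(0.978600+0.947800+0.926700+0.904600+0.862000))/(1+1627/54570) = 8373/10000 ≈ 0.837300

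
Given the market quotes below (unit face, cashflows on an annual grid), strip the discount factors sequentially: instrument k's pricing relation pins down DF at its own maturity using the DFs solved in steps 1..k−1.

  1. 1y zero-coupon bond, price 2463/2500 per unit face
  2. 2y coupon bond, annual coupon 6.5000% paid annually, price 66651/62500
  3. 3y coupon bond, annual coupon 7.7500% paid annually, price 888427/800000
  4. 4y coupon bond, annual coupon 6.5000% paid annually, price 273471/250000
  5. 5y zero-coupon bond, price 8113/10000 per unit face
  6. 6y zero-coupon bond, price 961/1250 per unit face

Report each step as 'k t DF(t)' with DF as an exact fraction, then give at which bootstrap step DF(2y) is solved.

1 1 2463/2500
2 2 2353/2500
3 3 8921/10000
4 4 8551/10000
5 5 8113/10000
6 6 961/1250
DF(2y) is solved at step 2

step 1 [1y] zero: DF = P = 2463/2500 ≈ 0.985200
step 2 [2y] bond c/1=13/200: DF=(66651/62500 − 13/200·(0.985200))/(1+13/200) = 2353/2500 ≈ 0.941200
step 3 [3y] bond c/1=31/400: DF=(888427/800000 − 31/400·(0.985200+0.941200))/(1+31/400) = 8921/10000 ≈ 0.892100
step 4 [4y] bond c/1=13/200: DF=(273471/250000 − 13/200·(0.985200+0.941200+0.892100))/(1+13/200) = 8551/10000 ≈ 0.855100
step 5 [5y] zero: DF = P = 8113/10000 ≈ 0.811300
step 6 [6y] zero: DF = P = 961/1250 ≈ 0.768800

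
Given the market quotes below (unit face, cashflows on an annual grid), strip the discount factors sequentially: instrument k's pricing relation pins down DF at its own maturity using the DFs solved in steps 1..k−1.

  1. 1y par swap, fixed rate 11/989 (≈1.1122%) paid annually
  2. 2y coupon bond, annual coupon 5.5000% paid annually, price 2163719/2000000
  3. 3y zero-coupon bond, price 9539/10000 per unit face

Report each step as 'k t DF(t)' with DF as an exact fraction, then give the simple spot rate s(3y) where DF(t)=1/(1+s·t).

1 1 989/1000
2 2 9739/10000
3 3 9539/10000
s(3y) = (1/(9539/10000) − 1)/(3) = 461/28617 ≈ 1.6109%

step 1 [1y] swap r/1=11/989: DF=(1 − 11/989·(0))/(1+11/989) = 989/1000 ≈ 0.989000
step 2 [2y] bond c/1=11/200: DF=(2163719/2000000 − 11/200·(0.989000))/(1+11/200) = 9739/10000 ≈ 0.973900
step 3 [3y] zero: DF = P = 9539/10000 ≈ 0.953900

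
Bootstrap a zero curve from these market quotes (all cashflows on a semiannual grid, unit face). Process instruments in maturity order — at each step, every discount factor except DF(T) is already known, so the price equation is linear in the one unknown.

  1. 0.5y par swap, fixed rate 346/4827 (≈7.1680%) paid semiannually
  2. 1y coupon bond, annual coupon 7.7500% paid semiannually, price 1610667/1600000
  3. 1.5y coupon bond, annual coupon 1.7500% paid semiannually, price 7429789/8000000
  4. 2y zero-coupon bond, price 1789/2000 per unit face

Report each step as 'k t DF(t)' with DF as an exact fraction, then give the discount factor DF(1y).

step 1 [0.5y] swap r/2=173/4827: DF=(1 − 173/4827·(0))/(1+173/4827) = 4827/5000 ≈ 0.965400
step 2 [1y] bond c/2=31/800: DF=(1610667/1600000 − 31/800·(0.965400))/(1+31/800) = 9331/10000 ≈ 0.933100
step 3 [1.5y] bond c/2=7/800: DF=(7429789/8000000 − 7/800·(0.965400+0.933100))/(1+7/800) = 4521/5000 ≈ 0.904200
step 4 [2y] zero: DF = P = 1789/2000 ≈ 0.894500

1 1/2 4827/5000
2 1 9331/10000
3 3/2 4521/5000
4 2 1789/2000
DF(1y) = 9331/10000 ≈ 0.933100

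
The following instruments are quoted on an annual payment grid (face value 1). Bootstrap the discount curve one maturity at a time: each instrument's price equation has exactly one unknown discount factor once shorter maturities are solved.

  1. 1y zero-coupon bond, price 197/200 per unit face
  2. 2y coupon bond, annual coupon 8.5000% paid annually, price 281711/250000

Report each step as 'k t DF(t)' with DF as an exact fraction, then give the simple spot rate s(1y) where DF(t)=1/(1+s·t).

step 1 [1y] zero: DF = P = 197/200 ≈ 0.985000
step 2 [2y] bond c/1=17/200: DF=(281711/250000 − 17/200·(0.985000))/(1+17/200) = 4807/5000 ≈ 0.961400

1 1 197/200
2 2 4807/5000
s(1y) = (1/(197/200) − 1)/(1) = 3/197 ≈ 1.5228%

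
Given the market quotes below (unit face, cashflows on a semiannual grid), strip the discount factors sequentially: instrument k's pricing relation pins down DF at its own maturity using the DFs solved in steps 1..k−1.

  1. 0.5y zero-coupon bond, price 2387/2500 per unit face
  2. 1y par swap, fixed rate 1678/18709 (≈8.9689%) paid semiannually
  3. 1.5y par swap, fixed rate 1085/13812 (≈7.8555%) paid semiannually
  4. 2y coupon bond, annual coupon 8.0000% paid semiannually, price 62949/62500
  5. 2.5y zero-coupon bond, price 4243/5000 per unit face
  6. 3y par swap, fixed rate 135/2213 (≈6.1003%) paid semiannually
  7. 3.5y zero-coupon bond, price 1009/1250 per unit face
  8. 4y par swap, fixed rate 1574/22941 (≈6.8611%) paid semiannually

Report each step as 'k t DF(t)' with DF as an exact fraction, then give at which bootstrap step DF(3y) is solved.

step 1 [0.5y] zero: DF = P = 2387/2500 ≈ 0.954800
step 2 [1y] swap r/2=839/18709: DF=(1 − 839/18709·(0.954800))/(1+839/18709) = 9161/10000 ≈ 0.916100
step 3 [1.5y] swap r/2=1085/27624: DF=(1 − 1085/27624·(0.954800+0.916100))/(1+1085/27624) = 1783/2000 ≈ 0.891500
step 4 [2y] bond c/2=1/25: DF=(62949/62500 − 1/25·(0.954800+0.916100+0.891500))/(1+1/25) = 4311/5000 ≈ 0.862200
step 5 [2.5y] zero: DF = P = 4243/5000 ≈ 0.848600
step 6 [3y] swap r/2=135/4426: DF=(1 − 135/4426·(0.954800+0.916100+0.891500+0.862200+0.848600))/(1+135/4426) = 419/500 ≈ 0.838000
step 7 [3.5y] zero: DF = P = 1009/1250 ≈ 0.807200
step 8 [4y] swap r/2=787/22941: DF=(1 − 787/22941·(0.954800+0.916100+0.891500+0.862200+0.848600+0.838000+0.807200))/(1+787/22941) = 7639/10000 ≈ 0.763900

1 1/2 2387/2500
2 1 9161/10000
3 3/2 1783/2000
4 2 4311/5000
5 5/2 4243/5000
6 3 419/500
7 7/2 1009/1250
8 4 7639/10000
DF(3y) is solved at step 6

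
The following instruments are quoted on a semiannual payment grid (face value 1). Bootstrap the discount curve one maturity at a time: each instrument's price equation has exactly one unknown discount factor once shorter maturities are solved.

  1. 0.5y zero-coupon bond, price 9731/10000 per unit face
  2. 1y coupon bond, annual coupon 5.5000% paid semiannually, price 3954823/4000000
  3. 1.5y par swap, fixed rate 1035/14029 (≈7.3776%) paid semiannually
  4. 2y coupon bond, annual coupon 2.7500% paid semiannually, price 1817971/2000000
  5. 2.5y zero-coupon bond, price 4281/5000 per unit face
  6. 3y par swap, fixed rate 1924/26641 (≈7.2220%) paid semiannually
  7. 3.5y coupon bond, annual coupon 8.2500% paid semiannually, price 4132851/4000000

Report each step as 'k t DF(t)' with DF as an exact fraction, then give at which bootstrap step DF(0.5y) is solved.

step 1 [0.5y] zero: DF = P = 9731/10000 ≈ 0.973100
step 2 [1y] bond c/2=11/400: DF=(3954823/4000000 − 11/400·(0.973100))/(1+11/400) = 4681/5000 ≈ 0.936200
step 3 [1.5y] swap r/2=1035/28058: DF=(1 − 1035/28058·(0.973100+0.936200))/(1+1035/28058) = 1793/2000 ≈ 0.896500
step 4 [2y] bond c/2=11/800: DF=(1817971/2000000 − 11/800·(0.973100+0.936200+0.896500))/(1+11/800) = 4293/5000 ≈ 0.858600
step 5 [2.5y] zero: DF = P = 4281/5000 ≈ 0.856200
step 6 [3y] swap r/2=962/26641: DF=(1 − 962/26641·(0.973100+0.936200+0.896500+0.858600+0.856200))/(1+962/26641) = 2019/2500 ≈ 0.807600
step 7 [3.5y] bond c/2=33/800: DF=(4132851/4000000 − 33/800·(0.973100+0.936200+0.896500+0.858600+0.856200+0.807600))/(1+33/800) = 1953/2500 ≈ 0.781200

1 1/2 9731/10000
2 1 4681/5000
3 3/2 1793/2000
4 2 4293/5000
5 5/2 4281/5000
6 3 2019/2500
7 7/2 1953/2500
DF(0.5y) is solved at step 1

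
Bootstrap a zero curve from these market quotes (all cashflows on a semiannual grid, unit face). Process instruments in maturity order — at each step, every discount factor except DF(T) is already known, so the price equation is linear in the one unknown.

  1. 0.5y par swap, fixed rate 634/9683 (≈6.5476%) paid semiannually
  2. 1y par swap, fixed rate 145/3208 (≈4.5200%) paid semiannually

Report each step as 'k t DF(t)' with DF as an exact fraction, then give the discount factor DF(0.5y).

1 1/2 9683/10000
2 1 1913/2000
DF(0.5y) = 9683/10000 ≈ 0.968300

step 1 [0.5y] swap r/2=317/9683: DF=(1 − 317/9683·(0))/(1+317/9683) = 9683/10000 ≈ 0.968300
step 2 [1y] swap r/2=145/6416: DF=(1 − 145/6416·(0.968300))/(1+145/6416) = 1913/2000 ≈ 0.956500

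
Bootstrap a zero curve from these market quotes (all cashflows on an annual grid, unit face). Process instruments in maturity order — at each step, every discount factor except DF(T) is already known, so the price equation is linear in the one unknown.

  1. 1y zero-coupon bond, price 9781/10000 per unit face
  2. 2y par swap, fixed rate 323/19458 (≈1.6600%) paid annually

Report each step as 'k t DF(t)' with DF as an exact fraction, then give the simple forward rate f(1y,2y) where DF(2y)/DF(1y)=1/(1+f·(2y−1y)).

1 1 9781/10000
2 2 9677/10000
f(1y,2y) = ((9781/10000)/(9677/10000) − 1)/(1) = 104/9677 ≈ 1.0747%

step 1 [1y] zero: DF = P = 9781/10000 ≈ 0.978100
step 2 [2y] swap r/1=323/19458: DF=(1 − 323/19458·(0.978100))/(1+323/19458) = 9677/10000 ≈ 0.967700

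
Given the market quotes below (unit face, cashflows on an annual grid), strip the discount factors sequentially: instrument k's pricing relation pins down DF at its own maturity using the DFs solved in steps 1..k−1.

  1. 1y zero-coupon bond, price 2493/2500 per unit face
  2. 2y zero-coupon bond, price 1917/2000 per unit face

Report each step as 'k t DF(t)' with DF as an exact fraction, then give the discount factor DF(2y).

1 1 2493/2500
2 2 1917/2000
DF(2y) = 1917/2000 ≈ 0.958500

step 1 [1y] zero: DF = P = 2493/2500 ≈ 0.997200
step 2 [2y] zero: DF = P = 1917/2000 ≈ 0.958500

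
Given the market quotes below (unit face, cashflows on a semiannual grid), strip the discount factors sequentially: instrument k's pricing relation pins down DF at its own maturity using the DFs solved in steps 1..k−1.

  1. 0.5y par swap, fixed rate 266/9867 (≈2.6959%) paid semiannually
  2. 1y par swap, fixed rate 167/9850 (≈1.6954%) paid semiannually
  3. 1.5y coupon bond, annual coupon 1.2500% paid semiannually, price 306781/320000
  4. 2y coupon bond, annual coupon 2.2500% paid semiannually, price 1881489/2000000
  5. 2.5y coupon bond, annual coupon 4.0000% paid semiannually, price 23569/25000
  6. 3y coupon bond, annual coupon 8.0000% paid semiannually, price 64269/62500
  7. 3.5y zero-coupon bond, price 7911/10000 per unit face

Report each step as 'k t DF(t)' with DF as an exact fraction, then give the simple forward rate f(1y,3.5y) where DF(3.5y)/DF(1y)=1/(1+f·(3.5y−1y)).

step 1 [0.5y] swap r/2=133/9867: DF=(1 − 133/9867·(0))/(1+133/9867) = 9867/10000 ≈ 0.986700
step 2 [1y] swap r/2=167/19700: DF=(1 − 167/19700·(0.986700))/(1+167/19700) = 9833/10000 ≈ 0.983300
step 3 [1.5y] bond c/2=1/160: DF=(306781/320000 − 1/160·(0.986700+0.983300))/(1+1/160) = 1881/2000 ≈ 0.940500
step 4 [2y] bond c/2=9/800: DF=(1881489/2000000 − 9/800·(0.986700+0.983300+0.940500))/(1+9/800) = 8979/10000 ≈ 0.897900
step 5 [2.5y] bond c/2=1/50: DF=(23569/25000 − 1/50·(0.986700+0.983300+0.940500+0.897900))/(1+1/50) = 531/625 ≈ 0.849600
step 6 [3y] bond c/2=1/25: DF=(64269/62500 − 1/25·(0.986700+0.983300+0.940500+0.897900+0.849600))/(1+1/25) = 506/625 ≈ 0.809600
step 7 [3.5y] zero: DF = P = 7911/10000 ≈ 0.791100

1 1/2 9867/10000
2 1 9833/10000
3 3/2 1881/2000
4 2 8979/10000
5 5/2 531/625
6 3 506/625
7 7/2 7911/10000
f(1y,3.5y) = ((9833/10000)/(7911/10000) − 1)/(5/2) = 3844/39555 ≈ 9.7181%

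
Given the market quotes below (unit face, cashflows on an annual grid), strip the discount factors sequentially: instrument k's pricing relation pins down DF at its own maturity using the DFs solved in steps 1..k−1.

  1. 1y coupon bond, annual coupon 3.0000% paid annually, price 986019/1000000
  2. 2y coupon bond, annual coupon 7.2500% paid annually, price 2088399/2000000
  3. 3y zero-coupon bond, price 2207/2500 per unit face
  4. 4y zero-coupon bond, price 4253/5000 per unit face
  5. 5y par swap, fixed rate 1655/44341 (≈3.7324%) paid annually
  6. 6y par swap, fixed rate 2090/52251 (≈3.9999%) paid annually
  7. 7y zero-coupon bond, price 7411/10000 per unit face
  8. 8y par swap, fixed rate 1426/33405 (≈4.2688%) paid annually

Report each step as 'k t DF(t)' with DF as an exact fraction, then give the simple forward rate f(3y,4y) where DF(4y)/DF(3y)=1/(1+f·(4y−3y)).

step 1 [1y] bond c/1=3/100: DF=(986019/1000000 − 3/100·(0))/(1+3/100) = 9573/10000 ≈ 0.957300
step 2 [2y] bond c/1=29/400: DF=(2088399/2000000 − 29/400·(0.957300))/(1+29/400) = 9089/10000 ≈ 0.908900
step 3 [3y] zero: DF = P = 2207/2500 ≈ 0.882800
step 4 [4y] zero: DF = P = 4253/5000 ≈ 0.850600
step 5 [5y] swap r/1=1655/44341: DF=(1 − 1655/44341·(0.957300+0.908900+0.882800+0.850600))/(1+1655/44341) = 1669/2000 ≈ 0.834500
step 6 [6y] swap r/1=2090/52251: DF=(1 − 2090/52251·(0.957300+0.908900+0.882800+0.850600+0.834500))/(1+2090/52251) = 791/1000 ≈ 0.791000
step 7 [7y] zero: DF = P = 7411/10000 ≈ 0.741100
step 8 [8y] swap r/1=1426/33405: DF=(1 − 1426/33405·(0.957300+0.908900+0.882800+0.850600+0.834500+0.791000+0.741100))/(1+1426/33405) = 1787/2500 ≈ 0.714800

1 1 9573/10000
2 2 9089/10000
3 3 2207/2500
4 4 4253/5000
5 5 1669/2000
6 6 791/1000
7 7 7411/10000
8 8 1787/2500
f(3y,4y) = ((2207/2500)/(4253/5000) − 1)/(1) = 161/4253 ≈ 3.7856%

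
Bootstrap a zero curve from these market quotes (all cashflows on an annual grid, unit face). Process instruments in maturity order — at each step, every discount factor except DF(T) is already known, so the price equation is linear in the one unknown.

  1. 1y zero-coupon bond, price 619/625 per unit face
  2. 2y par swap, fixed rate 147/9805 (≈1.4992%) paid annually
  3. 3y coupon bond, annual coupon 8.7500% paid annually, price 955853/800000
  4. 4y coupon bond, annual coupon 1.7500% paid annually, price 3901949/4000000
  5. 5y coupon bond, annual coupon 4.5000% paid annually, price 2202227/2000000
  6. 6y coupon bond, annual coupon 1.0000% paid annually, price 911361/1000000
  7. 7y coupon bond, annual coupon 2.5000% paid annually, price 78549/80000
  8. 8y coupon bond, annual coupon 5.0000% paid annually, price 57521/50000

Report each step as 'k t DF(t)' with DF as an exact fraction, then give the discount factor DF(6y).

step 1 [1y] zero: DF = P = 619/625 ≈ 0.990400
step 2 [2y] swap r/1=147/9805: DF=(1 − 147/9805·(0.990400))/(1+147/9805) = 4853/5000 ≈ 0.970600
step 3 [3y] bond c/1=7/80: DF=(955853/800000 − 7/80·(0.990400+0.970600))/(1+7/80) = 9409/10000 ≈ 0.940900
step 4 [4y] bond c/1=7/400: DF=(3901949/4000000 − 7/400·(0.990400+0.970600+0.940900))/(1+7/400) = 568/625 ≈ 0.908800
step 5 [5y] bond c/1=9/200: DF=(2202227/2000000 − 9/200·(0.990400+0.970600+0.940900+0.908800))/(1+9/200) = 556/625 ≈ 0.889600
step 6 [6y] bond c/1=1/100: DF=(911361/1000000 − 1/100·(0.990400+0.970600+0.940900+0.908800+0.889600))/(1+1/100) = 4279/5000 ≈ 0.855800
step 7 [7y] bond c/1=1/40: DF=(78549/80000 − 1/40·(0.990400+0.970600+0.940900+0.908800+0.889600+0.855800))/(1+1/40) = 514/625 ≈ 0.822400
step 8 [8y] bond c/1=1/20: DF=(57521/50000 − 1/20·(0.990400+0.970600+0.940900+0.908800+0.889600+0.855800+0.822400))/(1+1/20) = 7919/10000 ≈ 0.791900

1 1 619/625
2 2 4853/5000
3 3 9409/10000
4 4 568/625
5 5 556/625
6 6 4279/5000
7 7 514/625
8 8 7919/10000
DF(6y) = 4279/5000 ≈ 0.855800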